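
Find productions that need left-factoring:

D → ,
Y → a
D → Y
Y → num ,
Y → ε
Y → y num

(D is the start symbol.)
No, left-factoring is not needed

Left-factoring is needed when two productions for the same non-terminal
share a common prefix on the right-hand side.

Productions for D:
  D → ,
  D → Y
Productions for Y:
  Y → a
  Y → num ,
  Y → ε
  Y → y num

No common prefixes found.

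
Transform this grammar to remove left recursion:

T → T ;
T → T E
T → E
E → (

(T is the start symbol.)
T → E T'
T' → ; T'
T' → E T'
T' → ε
E → (

T is directly left-recursive. The standard transformation for
  A → A α₁ | ... | A α_m | β₁ | ... | β_n
is
  A  → β₁ A' | ... | β_n A'
  A' → α₁ A' | ... | α_m A' | ε

T → E becomes T → E T'
T → T ; becomes T' → ; T'
T → T E becomes T' → E T'
Add T' → ε

Productions for other non-terminals are unchanged:
  E → (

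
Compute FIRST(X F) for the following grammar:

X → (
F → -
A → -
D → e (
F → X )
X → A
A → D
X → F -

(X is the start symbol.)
{ '(', '-', 'e' }

FIRST sets of the non-terminals involved (from the grammar, by fixed-point iteration):
  FIRST(X) = { '(', '-', 'e' }

To compute FIRST(X F), process the symbols left to right:
Symbol X is a non-terminal. Add FIRST(X) \ {ε} = { '(', '-', 'e' }
X is not nullable (ε ∉ FIRST(X)), so stop here.
FIRST(X F) = { '(', '-', 'e' }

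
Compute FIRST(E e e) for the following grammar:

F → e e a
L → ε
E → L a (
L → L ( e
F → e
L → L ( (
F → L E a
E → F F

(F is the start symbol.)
FIRST sets of the non-terminals involved (from the grammar, by fixed-point iteration):
  FIRST(E) = { '(', 'a', 'e' }

To compute FIRST(E e e), process the symbols left to right:
Symbol E is a non-terminal. Add FIRST(E) \ {ε} = { '(', 'a', 'e' }
E is not nullable (ε ∉ FIRST(E)), so stop here.
FIRST(E e e) = { '(', 'a', 'e' }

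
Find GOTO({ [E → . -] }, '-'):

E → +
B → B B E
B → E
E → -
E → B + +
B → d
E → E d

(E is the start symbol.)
GOTO(I, '-') = CLOSURE({ [A → αX.β] : [A → α.Xβ] ∈ I, X = '-' })

Items with dot before '-', with the dot advanced:
  [E → . -] → [E → - .]
Closure adds nothing (no advanced item has the dot before a non-terminal).

GOTO = { [E → - .] }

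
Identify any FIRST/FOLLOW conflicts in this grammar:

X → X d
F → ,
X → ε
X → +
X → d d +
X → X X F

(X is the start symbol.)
A FIRST/FOLLOW conflict occurs when a non-terminal N has a nullable alternative N → β (β ⇒* ε) and another alternative N → α with FIRST(α) ∩ FOLLOW(N) ≠ ∅: on such a lookahead the parser cannot decide between expanding α and letting N vanish via β.

Nullable non-terminals: X.
FIRST sets used below: FIRST(X) = { '+', ',', 'd', ε }, FIRST(F) = { ',' }

X: nullable alternative(s) X → ε; FOLLOW(X) = { $, '+', ',', 'd' }
  X → X d: FIRST \ {ε} = { '+', ',', 'd' } — overlaps FOLLOW(X) on { '+', ',', 'd' }: CONFLICT
  X → ε: FIRST \ {ε} = { } — this is the only nullable alternative, skip
  X → +: FIRST \ {ε} = { '+' } — overlaps FOLLOW(X) on { '+' }: CONFLICT
  X → d d +: FIRST \ {ε} = { 'd' } — overlaps FOLLOW(X) on { 'd' }: CONFLICT
  X → X X F: FIRST \ {ε} = { '+', ',', 'd' } — overlaps FOLLOW(X) on { '+', ',', 'd' }: CONFLICT

F has no nullable alternative, so no FIRST/FOLLOW check is needed there.

So the grammar has 4 FIRST/FOLLOW conflicts (marked CONFLICT above).

Answer: Yes. X → X d with FOLLOW(X) on { '+', ',', 'd' }; X → '+' with FOLLOW(X) on { '+' }; X → d d '+' with FOLLOW(X) on { 'd' }; X → X X F with FOLLOW(X) on { '+', ',', 'd' }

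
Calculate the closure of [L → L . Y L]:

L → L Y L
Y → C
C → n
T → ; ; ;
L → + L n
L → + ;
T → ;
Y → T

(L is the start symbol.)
{ [C → . n], [L → L . Y L], [T → . ; ; ;], [T → . ;], [Y → . C], [Y → . T] }

Start with: [L → L . Y L]
  [L → L . Y L] has the dot before Y: add [Y → . C], [Y → . T]
  [Y → . C] has the dot before C: add [C → . n]
  [Y → . T] has the dot before T: add [T → . ; ; ;], [T → . ;]
No further items can be added.

CLOSURE = { [C → . n], [L → L . Y L], [T → . ; ; ;], [T → . ;], [Y → . C], [Y → . T] }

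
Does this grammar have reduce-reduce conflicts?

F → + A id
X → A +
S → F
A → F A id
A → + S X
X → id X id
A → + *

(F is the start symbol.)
A reduce-reduce conflict occurs when an LR(0) state has two complete items [A → α .] and [B → β .] — both call for a reduction, and with no lookahead the parser cannot choose between them.

Augment with F' → F and build the canonical LR(0) collection (I0 = CLOSURE({[F' → . F]}), then GOTO on every symbol after a dot until no new states appear). It has 18 states:
  I0: { [F → . + A id], [F' → . F] }  — shift
  I1: { [A → . + *], [A → . + S X], [A → . F A id], [F → + . A id], [F → . + A id] }  — shift
  I2: { [F' → F .] }  — accept
  I3: { [A → + . *], [A → + . S X], [A → . + *], [A → . + S X], [A → . F A id], [F → + . A id], [F → . + A id], [S → . F] }  — shift
  I4: { [F → + A . id] }  — shift
  I5: { [A → . + *], [A → . + S X], [A → . F A id], [A → F . A id], [F → . + A id] }  — shift
  I6: { [A → F A . id] }  — shift
  I7: { [A → F A id .] }  — reduce
  I8: { [F → + A id .] }  — reduce
  I9: { [A → + * .] }  — reduce
  I10: { [A → . + *], [A → . + S X], [A → . F A id], [A → F . A id], [F → . + A id], [S → F .] }  — shift, reduce
  I11: { [A → + S . X], [A → . + *], [A → . + S X], [A → . F A id], [F → . + A id], [X → . A +], [X → . id X id] }  — shift
  I12: { [X → A . +] }  — shift
  I13: { [A → + S X .] }  — reduce
  I14: { [A → . + *], [A → . + S X], [A → . F A id], [F → . + A id], [X → . A +], [X → . id X id], [X → id . X id] }  — shift
  I15: { [X → id X . id] }  — shift
  I16: { [X → id X id .] }  — reduce
  I17: { [X → A + .] }  — reduce

No state contains more than one complete item.

Answer: No reduce-reduce conflicts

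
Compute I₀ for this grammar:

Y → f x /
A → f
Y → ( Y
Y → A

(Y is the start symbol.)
{ [A → . f], [Y → . ( Y], [Y → . A], [Y → . f x /], [Y' → . Y] }

First, augment the grammar with Y' → Y
I₀ = CLOSURE({ [Y' → . Y] }):
  [Y' → . Y] has the dot before Y: add [Y → . f x /], [Y → . ( Y], [Y → . A]
  [Y → . A] has the dot before A: add [A → . f]
No further items can be added.

I₀ = { [A → . f], [Y → . ( Y], [Y → . A], [Y → . f x /], [Y' → . Y] }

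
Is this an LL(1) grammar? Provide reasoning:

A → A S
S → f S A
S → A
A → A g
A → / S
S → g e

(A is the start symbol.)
No. Predict set conflict for A: { '/' }

A grammar is LL(1) if for each non-terminal N with multiple productions, the predict sets of those productions are pairwise disjoint, where PREDICT(N → α) = (FIRST(α) \ {ε}) ∪ (FOLLOW(N) if α ⇒* ε).

Relevant sets:
  FIRST(A) = { '/' }

For A:
  PREDICT(A → A S) = { '/' }
  PREDICT(A → A g) = { '/' }
  PREDICT(A → '/' S) = { '/' }
For S:
  PREDICT(S → f S A) = { 'f' }
  PREDICT(S → A) = { '/' }
  PREDICT(S → g e) = { 'g' }

Conflict found: Predict set conflict for A: { '/' }
The grammar is NOT LL(1).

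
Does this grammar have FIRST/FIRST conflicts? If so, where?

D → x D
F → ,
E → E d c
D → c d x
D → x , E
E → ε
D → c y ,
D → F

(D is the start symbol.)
Yes. D → x D / D → x ',' E on { 'x' }; D → c d x / D → c y ',' on { 'c' }

A FIRST/FIRST conflict occurs when two productions N → α and N → β for the same non-terminal have FIRST(α) ∩ FIRST(β) ≠ ∅ (with ε ∈ FIRST of a nullable right-hand side, so two nullable alternatives also conflict).

FIRST sets of the non-terminals at (or reachable through a nullable prefix from) the front of some alternative:
  FIRST(F) = { ',' }
  FIRST(E) = { 'd', ε }

Productions for D:
  D → x D: FIRST = { 'x' }
  D → c d x: FIRST = { 'c' }
  D → x , E: FIRST = { 'x' }
  D → c y ,: FIRST = { 'c' }
  D → F: FIRST = { ',' }
Productions for E:
  E → E d c: FIRST = { 'd' }
  E → ε: FIRST = { ε }
F has only one production, so no FIRST/FIRST conflict is possible there.

Conflict for D: D → x D and D → x , E
  Overlap: { 'x' }
Conflict for D: D → c d x and D → c y ,
  Overlap: { 'c' }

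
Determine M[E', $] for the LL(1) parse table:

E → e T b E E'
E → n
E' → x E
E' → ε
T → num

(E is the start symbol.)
E' → ε

To find M[E', $], we find productions for E' where $ is in the predict set (PREDICT(N → α) = (FIRST(α) \ {ε}) ∪ (FOLLOW(N) if α ⇒* ε)).

Relevant sets:
  FOLLOW(E') = { $, 'x' }

E' → x E: PREDICT = { 'x' }
E' → ε: PREDICT = { $, 'x' }
  $ is in predict set, so this production goes in M[E', $]

M[E', $] = E' → ε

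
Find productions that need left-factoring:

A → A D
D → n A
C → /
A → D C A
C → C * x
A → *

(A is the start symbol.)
No, left-factoring is not needed

Left-factoring is needed when two productions for the same non-terminal
share a common prefix on the right-hand side.

Productions for A:
  A → A D
  A → D C A
  A → *
Productions for C:
  C → /
  C → C * x

No common prefixes found.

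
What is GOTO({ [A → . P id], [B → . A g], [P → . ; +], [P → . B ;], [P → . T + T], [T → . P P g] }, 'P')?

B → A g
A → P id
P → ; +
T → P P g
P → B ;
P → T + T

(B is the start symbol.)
{ [A → . P id], [A → P . id], [B → . A g], [P → . ; +], [P → . B ;], [P → . T + T], [T → . P P g], [T → P . P g] }

GOTO(I, 'P') = CLOSURE({ [A → αX.β] : [A → α.Xβ] ∈ I, X = 'P' })

Items with dot before 'P', with the dot advanced:
  [A → . P id] → [A → P . id]
  [T → . P P g] → [T → P . P g]
Closure of the advanced items:
  [T → P . P g] has the dot before P: add [P → . ; +], [P → . B ;], [P → . T + T]
  [P → . B ;] has the dot before B: add [B → . A g]
  [P → . T + T] has the dot before T: add [T → . P P g]
  [B → . A g] has the dot before A: add [A → . P id]

GOTO = { [A → . P id], [A → P . id], [B → . A g], [P → . ; +], [P → . B ;], [P → . T + T], [T → . P P g], [T → P . P g] }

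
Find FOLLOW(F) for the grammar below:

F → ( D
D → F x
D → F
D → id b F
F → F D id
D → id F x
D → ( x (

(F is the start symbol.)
{ $, '(', 'id', 'x' }

F is the start symbol, so $ ∈ FOLLOW(F).
In D → F x: F is followed by x, add FIRST(x) \ {ε} = { 'x' }
In D → F: F is at the end, add FOLLOW(D)
In D → id b F: F is at the end, add FOLLOW(D)
In F → F D id: F is followed by D id, add FIRST(D id) \ {ε} = { '(', 'id' }
In D → id F x: F is followed by x, add FIRST(x) \ {ε} = { 'x' }

The FOLLOW sets referred to above (computed the same way, to a fixed point):
  FOLLOW(D) = { $, '(', 'id', 'x' }

Taking the union: FOLLOW(F) = { $, '(', 'id', 'x' }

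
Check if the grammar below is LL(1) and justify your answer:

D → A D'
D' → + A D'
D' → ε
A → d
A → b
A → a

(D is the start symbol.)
A grammar is LL(1) if for each non-terminal N with multiple productions, the predict sets of those productions are pairwise disjoint, where PREDICT(N → α) = (FIRST(α) \ {ε}) ∪ (FOLLOW(N) if α ⇒* ε).

Relevant sets:
  FOLLOW(D') = { $ }

For D':
  PREDICT(D' → '+' A D') = { '+' }
  PREDICT(D' → ε) = { $ }
For A:
  PREDICT(A → d) = { 'd' }
  PREDICT(A → b) = { 'b' }
  PREDICT(A → a) = { 'a' }
D has a single production, so nothing to check there.

All predict sets are disjoint. The grammar IS LL(1).

Answer: Yes, the grammar is LL(1).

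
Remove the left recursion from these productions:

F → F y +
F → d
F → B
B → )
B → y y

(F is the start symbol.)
F → d F'
F → B F'
F' → y + F'
F' → ε
B → )
B → y y

F is directly left-recursive. The standard transformation for
  A → A α₁ | ... | A α_m | β₁ | ... | β_n
is
  A  → β₁ A' | ... | β_n A'
  A' → α₁ A' | ... | α_m A' | ε

F → d becomes F → d F'
F → B becomes F → B F'
F → F y + becomes F' → y + F'
Add F' → ε

Productions for other non-terminals are unchanged:
  B → )
  B → y y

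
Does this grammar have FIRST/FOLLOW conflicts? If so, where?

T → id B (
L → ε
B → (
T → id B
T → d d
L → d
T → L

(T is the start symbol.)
A FIRST/FOLLOW conflict occurs when a non-terminal N has a nullable alternative N → β (β ⇒* ε) and another alternative N → α with FIRST(α) ∩ FOLLOW(N) ≠ ∅: on such a lookahead the parser cannot decide between expanding α and letting N vanish via β.

Nullable non-terminals: L, T.
FIRST sets used below: FIRST(L) = { 'd', ε }

L: nullable alternative(s) L → ε; FOLLOW(L) = { $ }
  L → ε: FIRST \ {ε} = { } — this is the only nullable alternative, skip
  L → d: FIRST \ {ε} = { 'd' } — disjoint from FOLLOW(L)

T: nullable alternative(s) T → L; FOLLOW(T) = { $ }
  T → id B (: FIRST \ {ε} = { 'id' } — disjoint from FOLLOW(T)
  T → id B: FIRST \ {ε} = { 'id' } — disjoint from FOLLOW(T)
  T → d d: FIRST \ {ε} = { 'd' } — disjoint from FOLLOW(T)
  T → L: FIRST \ {ε} = { 'd' } — this is the only nullable alternative, skip

B has no nullable alternative, so no FIRST/FOLLOW check is needed there.

No FIRST/FOLLOW conflicts found.

Answer: No FIRST/FOLLOW conflicts.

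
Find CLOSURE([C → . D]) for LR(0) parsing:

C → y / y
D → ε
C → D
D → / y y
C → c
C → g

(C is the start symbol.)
Start with: [C → . D]
  [C → . D] has the dot before D: add [D → .], [D → . / y y]
No further items can be added.

CLOSURE = { [C → . D], [D → . / y y], [D → .] }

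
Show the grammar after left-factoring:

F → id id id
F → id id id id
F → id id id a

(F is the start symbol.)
Left-factoring transforms A → αβ₁ | αβ₂ into A → αA' and A' → β₁ | β₂
(α is the longest common prefix among the alternatives). Repeat until
no nonterminal has two alternatives with a common prefix.

Round 1: F has alternatives sharing prefix 'id id id'. Introduce F': F → id id id F'
  Add: F' → ε
  Add: F' → id
  Add: F' → a

No remaining common prefixes — done.

Resulting grammar:
F → id id id F'
F' → ε
F' → id
F' → a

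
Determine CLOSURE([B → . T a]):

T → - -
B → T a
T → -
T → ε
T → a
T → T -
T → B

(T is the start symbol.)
{ [B → . T a], [T → . - -], [T → . -], [T → . B], [T → . T -], [T → . a], [T → .] }

To compute CLOSURE, for each item [A → α.Bβ] where B is a non-terminal, add [B → .γ] for all productions B → γ; repeat for the newly added items until nothing changes.

Start with: [B → . T a]
  [B → . T a] has the dot before T: add [T → . - -], [T → . -], [T → .], [T → . a], [T → . T -], [T → . B]
  [T → . B] has the dot before B: all B-items already present
No further items can be added.

CLOSURE = { [B → . T a], [T → . - -], [T → . -], [T → . B], [T → . T -], [T → . a], [T → .] }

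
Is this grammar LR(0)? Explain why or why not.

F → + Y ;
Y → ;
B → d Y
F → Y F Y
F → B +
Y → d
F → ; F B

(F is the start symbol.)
Augment with F' → F and build the canonical LR(0) collection (I0 = CLOSURE({[F' → . F]}), then GOTO on every symbol after a dot until no new states appear). It has 18 states:
  I0: { [B → . d Y], [F → . + Y ;], [F → . ; F B], [F → . B +], [F → . Y F Y], [F' → . F], [Y → . ;], [Y → . d] }  — shift
  I1: { [F → + . Y ;], [Y → . ;], [Y → . d] }  — shift
  I2: { [B → . d Y], [F → . + Y ;], [F → . ; F B], [F → . B +], [F → . Y F Y], [F → ; . F B], [Y → . ;], [Y → . d], [Y → ; .] }  — shift, reduce
  I3: { [F → B . +] }  — shift
  I4: { [F' → F .] }  — accept
  I5: { [B → . d Y], [F → . + Y ;], [F → . ; F B], [F → . B +], [F → . Y F Y], [F → Y . F Y], [Y → . ;], [Y → . d] }  — shift
  I6: { [B → d . Y], [Y → . ;], [Y → . d], [Y → d .] }  — shift, reduce
  I7: { [Y → ; .] }  — reduce
  I8: { [B → d Y .] }  — reduce
  I9: { [Y → d .] }  — reduce
  I10: { [F → Y F . Y], [Y → . ;], [Y → . d] }  — shift
  I11: { [F → Y F Y .] }  — reduce
  I12: { [F → B + .] }  — reduce
  I13: { [B → . d Y], [F → ; F . B] }  — shift
  I14: { [F → ; F B .] }  — reduce
  I15: { [B → d . Y], [Y → . ;], [Y → . d] }  — shift
  I16: { [F → + Y . ;] }  — shift
  I17: { [F → + Y ; .] }  — reduce

Conflict in state I2:
  Shift-reduce conflict between [Y → ; .] and [B → . d Y]
So the grammar is NOT LR(0).

Answer: No. Shift-reduce conflict between [Y → ; .] and [B → . d Y]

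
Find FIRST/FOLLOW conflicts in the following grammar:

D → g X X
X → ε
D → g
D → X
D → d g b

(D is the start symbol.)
No FIRST/FOLLOW conflicts.

Nullable non-terminals: D, X.
FIRST sets used below: FIRST(X) = { ε }

D: nullable alternative(s) D → X; FOLLOW(D) = { $ }
  D → g X X: FIRST \ {ε} = { 'g' } — disjoint from FOLLOW(D)
  D → g: FIRST \ {ε} = { 'g' } — disjoint from FOLLOW(D)
  D → X: FIRST \ {ε} = { } — this is the only nullable alternative, skip
  D → d g b: FIRST \ {ε} = { 'd' } — disjoint from FOLLOW(D)
X has a nullable alternative but only one production, so nothing to check.

No FIRST/FOLLOW conflicts found.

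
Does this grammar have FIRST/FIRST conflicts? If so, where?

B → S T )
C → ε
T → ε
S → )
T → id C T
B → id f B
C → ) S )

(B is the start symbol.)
No FIRST/FIRST conflicts.

FIRST sets of the non-terminals at (or reachable through a nullable prefix from) the front of some alternative:
  FIRST(S) = { ')' }

Productions for B:
  B → S T ): FIRST = { ')' }
  B → id f B: FIRST = { 'id' }
Productions for C:
  C → ε: FIRST = { ε }
  C → ) S ): FIRST = { ')' }
Productions for T:
  T → ε: FIRST = { ε }
  T → id C T: FIRST = { 'id' }
S has only one production, so no FIRST/FIRST conflict is possible there.

All alternatives of each non-terminal have pairwise disjoint FIRST sets.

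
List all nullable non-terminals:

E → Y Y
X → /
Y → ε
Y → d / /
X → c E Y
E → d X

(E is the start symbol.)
{ 'E', 'Y' }

A non-terminal is nullable if it can derive ε (the empty string): either it has an ε-production, or it has a production whose right-hand side consists entirely of nullable non-terminals.

ε-productions: Y → ε
So Y is immediately nullable.
E → Y Y: every symbol on the right is nullable, so E is nullable too.
No further non-terminal can be added: every production for the remaining non-terminals contains a terminal or a non-nullable non-terminal.
Nullable = { 'E', 'Y' }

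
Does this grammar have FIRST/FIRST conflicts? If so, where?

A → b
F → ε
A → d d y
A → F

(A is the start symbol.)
No FIRST/FIRST conflicts.

A FIRST/FIRST conflict occurs when two productions N → α and N → β for the same non-terminal have FIRST(α) ∩ FIRST(β) ≠ ∅ (with ε ∈ FIRST of a nullable right-hand side, so two nullable alternatives also conflict).

FIRST sets of the non-terminals at (or reachable through a nullable prefix from) the front of some alternative:
  FIRST(F) = { ε }

Productions for A:
  A → b: FIRST = { 'b' }
  A → d d y: FIRST = { 'd' }
  A → F: FIRST = { ε }
F has only one production, so no FIRST/FIRST conflict is possible there.

All alternatives of each non-terminal have pairwise disjoint FIRST sets.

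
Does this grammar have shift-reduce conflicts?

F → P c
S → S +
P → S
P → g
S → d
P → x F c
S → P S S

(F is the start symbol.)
Augment with F' → F and build the canonical LR(0) collection (I0 = CLOSURE({[F' → . F]}), then GOTO on every symbol after a dot until no new states appear). It has 14 states:
  I0: { [F → . P c], [F' → . F], [P → . S], [P → . g], [P → . x F c], [S → . P S S], [S → . S +], [S → . d] }  — shift
  I1: { [F' → F .] }  — accept
  I2: { [F → P . c], [P → . S], [P → . g], [P → . x F c], [S → . P S S], [S → . S +], [S → . d], [S → P . S S] }  — shift
  I3: { [P → S .], [S → S . +] }  — shift, reduce
  I4: { [S → d .] }  — reduce
  I5: { [P → g .] }  — reduce
  I6: { [F → . P c], [P → . S], [P → . g], [P → . x F c], [P → x . F c], [S → . P S S], [S → . S +], [S → . d] }  — shift
  I7: { [P → x F . c] }  — shift
  I8: { [P → x F c .] }  — reduce
  I9: { [S → S + .] }  — reduce
  I10: { [P → . S], [P → . g], [P → . x F c], [S → . P S S], [S → . S +], [S → . d], [S → P . S S] }  — shift
  I11: { [P → . S], [P → . g], [P → . x F c], [P → S .], [S → . P S S], [S → . S +], [S → . d], [S → P S . S], [S → S . +] }  — shift, reduce
  I12: { [F → P c .] }  — reduce
  I13: { [P → S .], [S → P S S .], [S → S . +] }  — shift, 2 reduces

I3 contains reduce item [P → S .] and shift item [S → S . +] — shift-reduce conflict.
I11 contains reduce item [P → S .] and shift items [P → . g], [P → . x F c], [S → S . +], [S → . d] — shift-reduce conflict.
I13 contains reduce items [P → S .], [S → P S S .] and shift item [S → S . +] — shift-reduce conflict.

Answer: Yes — I3: [P → S .] vs [S → S . +]; I11: [P → S .] vs [P → . g]; I13: [P → S .] vs [S → S . +]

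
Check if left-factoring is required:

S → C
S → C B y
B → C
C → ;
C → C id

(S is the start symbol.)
Yes, S has productions with common prefix 'C'

Left-factoring is needed when two productions for the same non-terminal
share a common prefix on the right-hand side.

Productions for S:
  S → C
  S → C B y
Productions for C:
  C → ;
  C → C id

Found common prefix 'C' in productions for S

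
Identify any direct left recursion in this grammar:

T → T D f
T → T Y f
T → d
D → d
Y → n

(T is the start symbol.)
Direct left recursion occurs when N → N α for some non-terminal N (the right-hand side begins with the left-hand side itself).

T → T D f: LEFT RECURSIVE (starts with T)
T → T Y f: LEFT RECURSIVE (starts with T)
T → d: starts with d
D → d: starts with d
Y → n: starts with n

The grammar has direct left recursion on: T.

Answer: Yes, T is left-recursive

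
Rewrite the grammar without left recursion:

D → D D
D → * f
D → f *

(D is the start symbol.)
D is directly left-recursive. The standard transformation for
  A → A α₁ | ... | A α_m | β₁ | ... | β_n
is
  A  → β₁ A' | ... | β_n A'
  A' → α₁ A' | ... | α_m A' | ε

D → * f becomes D → * f D'
D → f * becomes D → f * D'
D → D D becomes D' → D D'
Add D' → ε

Resulting grammar:
D → * f D'
D → f * D'
D' → D D'
D' → ε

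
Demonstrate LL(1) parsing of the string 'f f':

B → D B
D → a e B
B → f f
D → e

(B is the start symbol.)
LL(1) parsing maintains a stack (initially the start symbol over $) and the input. At each step: if the stack top is a terminal, match it against the current input token; if it is a non-terminal N, replace it with the RHS of M[N, lookahead] (the unique production whose predict set contains the lookahead).

Stack is shown with the top on the left.

Stack  Input  Action
--------------------
B $    f f $  output B → f f
f f $  f f $  match 'f'
f $    f $    match 'f'
$      $      accept

The string is accepted.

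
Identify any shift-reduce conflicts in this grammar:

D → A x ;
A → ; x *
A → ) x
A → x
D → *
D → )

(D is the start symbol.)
A shift-reduce conflict occurs when an LR(0) state has both:
  - a complete (reduce) item [A → α .] (dot at the end), and
  - a shift item [B → β . c γ] (dot before a terminal).

Augment with D' → D and build the canonical LR(0) collection (I0 = CLOSURE({[D' → . D]}), then GOTO on every symbol after a dot until no new states appear). It has 12 states:
  I0: { [A → . ) x], [A → . ; x *], [A → . x], [D → . )], [D → . *], [D → . A x ;], [D' → . D] }  — shift
  I1: { [A → ) . x], [D → ) .] }  — shift, reduce
  I2: { [D → * .] }  — reduce
  I3: { [A → ; . x *] }  — shift
  I4: { [D → A . x ;] }  — shift
  I5: { [D' → D .] }  — accept
  I6: { [A → x .] }  — reduce
  I7: { [D → A x . ;] }  — shift
  I8: { [D → A x ; .] }  — reduce
  I9: { [A → ; x . *] }  — shift
  I10: { [A → ; x * .] }  — reduce
  I11: { [A → ) x .] }  — reduce

I1 contains reduce item [D → ) .] and shift item [A → ) . x] — shift-reduce conflict.

Answer: Yes — I1: [D → ) .] vs [A → ) . x]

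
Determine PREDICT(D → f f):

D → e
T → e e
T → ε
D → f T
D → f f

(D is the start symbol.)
{ 'f' }

PREDICT(D → f f) = (FIRST(RHS) \ {ε}) ∪ (FOLLOW(D) if ε ∈ FIRST(RHS), i.e. RHS ⇒* ε)
FIRST(f f) = { 'f' }
ε ∉ FIRST(f f), so FOLLOW(D) is not added.
PREDICT(D → f f) = { 'f' }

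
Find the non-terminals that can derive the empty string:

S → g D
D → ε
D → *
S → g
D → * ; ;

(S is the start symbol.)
{ 'D' }

A non-terminal is nullable if it can derive ε (the empty string): either it has an ε-production, or it has a production whose right-hand side consists entirely of nullable non-terminals.

ε-productions: D → ε
So D is immediately nullable.
No further non-terminal can be added: every production for the remaining non-terminals contains a terminal or a non-nullable non-terminal.
Nullable = { 'D' }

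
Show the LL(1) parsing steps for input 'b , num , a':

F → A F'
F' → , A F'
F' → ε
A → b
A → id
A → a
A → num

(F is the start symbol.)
LL(1) parsing maintains a stack (initially the start symbol over $) and the input. At each step: if the stack top is a terminal, match it against the current input token; if it is a non-terminal N, replace it with the RHS of M[N, lookahead] (the unique production whose predict set contains the lookahead).

Stack is shown with the top on the left.

Stack     Input          Action
-------------------------------
F $       b , num , a $  output F → A F'
A F' $    b , num , a $  output A → b
b F' $    b , num , a $  match 'b'
F' $      , num , a $    output F' → , A F'
, A F' $  , num , a $    match ','
A F' $    num , a $      output A → num
num F' $  num , a $      match 'num'
F' $      , a $          output F' → , A F'
, A F' $  , a $          match ','
A F' $    a $            output A → a
a F' $    a $            match 'a'
F' $      $              output F' → ε
$         $              accept

The string is accepted.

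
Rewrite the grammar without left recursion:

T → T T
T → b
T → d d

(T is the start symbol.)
T → b T'
T → d d T'
T' → T T'
T' → ε

T is directly left-recursive. The standard transformation for
  A → A α₁ | ... | A α_m | β₁ | ... | β_n
is
  A  → β₁ A' | ... | β_n A'
  A' → α₁ A' | ... | α_m A' | ε

T → b becomes T → b T'
T → d d becomes T → d d T'
T → T T becomes T' → T T'
Add T' → ε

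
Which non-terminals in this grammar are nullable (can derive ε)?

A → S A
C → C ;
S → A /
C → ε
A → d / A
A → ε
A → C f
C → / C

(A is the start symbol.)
ε-productions: C → ε, A → ε
So C, A are immediately nullable.
No further non-terminal can be added: every production for the remaining non-terminals contains a terminal or a non-nullable non-terminal.
Nullable = { 'A', 'C' }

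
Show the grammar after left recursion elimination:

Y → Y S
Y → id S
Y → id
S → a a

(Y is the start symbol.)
Y is directly left-recursive. The standard transformation for
  A → A α₁ | ... | A α_m | β₁ | ... | β_n
is
  A  → β₁ A' | ... | β_n A'
  A' → α₁ A' | ... | α_m A' | ε

Y → id S becomes Y → id S Y'
Y → id becomes Y → id Y'
Y → Y S becomes Y' → S Y'
Add Y' → ε

Productions for other non-terminals are unchanged:
  S → a a

Resulting grammar:
Y → id S Y'
Y → id Y'
Y' → S Y'
Y' → ε
S → a a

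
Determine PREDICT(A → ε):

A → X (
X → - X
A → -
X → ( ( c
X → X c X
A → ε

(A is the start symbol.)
{ $ }

PREDICT(A → ε) = (FIRST(RHS) \ {ε}) ∪ (FOLLOW(A) if ε ∈ FIRST(RHS), i.e. RHS ⇒* ε)
The right-hand side is ε (FIRST(ε) = { ε }), so the predict set is FOLLOW(A) = { $ }
PREDICT(A → ε) = { $ }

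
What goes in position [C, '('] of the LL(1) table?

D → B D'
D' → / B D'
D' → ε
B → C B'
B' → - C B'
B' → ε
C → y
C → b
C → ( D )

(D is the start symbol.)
To find M[C, '('], we find productions for C where '(' is in the predict set (PREDICT(N → α) = (FIRST(α) \ {ε}) ∪ (FOLLOW(N) if α ⇒* ε)).

C → y: PREDICT = { 'y' }
C → b: PREDICT = { 'b' }
C → ( D ): PREDICT = { '(' }
  '(' is in predict set, so this production goes in M[C, '(']

M[C, '('] = C → ( D )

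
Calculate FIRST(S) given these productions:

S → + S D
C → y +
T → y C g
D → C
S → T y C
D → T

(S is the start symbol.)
To compute FIRST(S), examine every production with S on the left-hand side, reading each right-hand side left to right until a non-nullable symbol is reached.

FIRST sets of the other non-terminals involved (by the same procedure, iterated to a fixed point):
  FIRST(T) = { 'y' }

From S → + S D:
  - '+' is a terminal: add '+' and stop
From S → T y C:
  - T is a non-terminal: add FIRST(T) \ {ε} = { 'y' }
    T is not nullable, so stop

Collecting: FIRST(S) = { '+', 'y' }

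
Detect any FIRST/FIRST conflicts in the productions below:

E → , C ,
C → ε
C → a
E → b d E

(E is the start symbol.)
No FIRST/FIRST conflicts.

Productions for E:
  E → , C ,: FIRST = { ',' }
  E → b d E: FIRST = { 'b' }
Productions for C:
  C → ε: FIRST = { ε }
  C → a: FIRST = { 'a' }

All alternatives of each non-terminal have pairwise disjoint FIRST sets.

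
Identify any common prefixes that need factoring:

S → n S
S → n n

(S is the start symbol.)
Yes, S has productions with common prefix 'n'

Left-factoring is needed when two productions for the same non-terminal
share a common prefix on the right-hand side.

Productions for S:
  S → n S
  S → n n

Found common prefix 'n' in productions for S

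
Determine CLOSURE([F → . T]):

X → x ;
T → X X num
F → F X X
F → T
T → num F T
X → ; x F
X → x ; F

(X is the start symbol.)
Start with: [F → . T]
  [F → . T] has the dot before T: add [T → . X X num], [T → . num F T]
  [T → . X X num] has the dot before X: add [X → . x ;], [X → . ; x F], [X → . x ; F]
No further items can be added.

CLOSURE = { [F → . T], [T → . X X num], [T → . num F T], [X → . ; x F], [X → . x ; F], [X → . x ;] }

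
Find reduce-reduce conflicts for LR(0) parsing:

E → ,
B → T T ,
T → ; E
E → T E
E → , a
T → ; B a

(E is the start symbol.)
Yes — I10: [B → T T , .] vs [E → , .]

Augment with E' → E and build the canonical LR(0) collection (I0 = CLOSURE({[E' → . E]}), then GOTO on every symbol after a dot until no new states appear). It has 13 states:
  I0: { [E → . , a], [E → . ,], [E → . T E], [E' → . E], [T → . ; B a], [T → . ; E] }  — shift
  I1: { [E → , . a], [E → , .] }  — shift, reduce
  I2: { [B → . T T ,], [E → . , a], [E → . ,], [E → . T E], [T → . ; B a], [T → . ; E], [T → ; . B a], [T → ; . E] }  — shift
  I3: { [E' → E .] }  — accept
  I4: { [E → . , a], [E → . ,], [E → . T E], [E → T . E], [T → . ; B a], [T → . ; E] }  — shift
  I5: { [E → T E .] }  — reduce
  I6: { [T → ; B . a] }  — shift
  I7: { [T → ; E .] }  — reduce
  I8: { [B → T . T ,], [E → . , a], [E → . ,], [E → . T E], [E → T . E], [T → . ; B a], [T → . ; E] }  — shift
  I9: { [B → T T . ,], [E → . , a], [E → . ,], [E → . T E], [E → T . E], [T → . ; B a], [T → . ; E] }  — shift
  I10: { [B → T T , .], [E → , . a], [E → , .] }  — shift, 2 reduces
  I11: { [E → , a .] }  — reduce
  I12: { [T → ; B a .] }  — reduce

I10 contains complete items [B → T T , .], [E → , .] — reduce-reduce conflict.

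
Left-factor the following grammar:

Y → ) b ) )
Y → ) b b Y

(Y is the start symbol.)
Left-factoring transforms A → αβ₁ | αβ₂ into A → αA' and A' → β₁ | β₂
(α is the longest common prefix among the alternatives). Repeat until
no nonterminal has two alternatives with a common prefix.

Round 1: Y has alternatives sharing prefix ') b'. Introduce Y': Y → ) b Y'
  Add: Y' → ) )
  Add: Y' → b Y

No remaining common prefixes — done.

Resulting grammar:
Y → ) b Y'
Y' → ) )
Y' → b Y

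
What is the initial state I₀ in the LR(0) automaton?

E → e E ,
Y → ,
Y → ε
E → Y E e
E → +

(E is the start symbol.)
First, augment the grammar with E' → E
I₀ = CLOSURE({ [E' → . E] }):
  [E' → . E] has the dot before E: add [E → . e E ,], [E → . Y E e], [E → . +]
  [E → . Y E e] has the dot before Y: add [Y → . ,], [Y → .]
No further items can be added.

I₀ = { [E → . +], [E → . Y E e], [E → . e E ,], [E' → . E], [Y → . ,], [Y → .] }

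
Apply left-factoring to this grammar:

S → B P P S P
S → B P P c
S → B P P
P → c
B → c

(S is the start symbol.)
S → B P P S'
S' → S P
S' → c
S' → ε
P → c
B → c

Left-factoring transforms A → αβ₁ | αβ₂ into A → αA' and A' → β₁ | β₂
(α is the longest common prefix among the alternatives). Repeat until
no nonterminal has two alternatives with a common prefix.

Round 1: S has alternatives sharing prefix 'B P P'. Introduce S': S → B P P S'
  Add: S' → S P
  Add: S' → c
  Add: S' → ε

No remaining common prefixes — done.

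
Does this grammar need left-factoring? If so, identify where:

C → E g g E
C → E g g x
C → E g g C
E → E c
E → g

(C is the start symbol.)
Yes, C has productions with common prefix 'E g g'

Left-factoring is needed when two productions for the same non-terminal
share a common prefix on the right-hand side.

Productions for C:
  C → E g g E
  C → E g g x
  C → E g g C
Productions for E:
  E → E c
  E → g

Found common prefix 'E g g' in productions for C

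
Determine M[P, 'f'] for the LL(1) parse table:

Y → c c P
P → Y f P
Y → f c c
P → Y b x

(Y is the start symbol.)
P → Y f P, P → Y b x

To find M[P, 'f'], we find productions for P where 'f' is in the predict set (PREDICT(N → α) = (FIRST(α) \ {ε}) ∪ (FOLLOW(N) if α ⇒* ε)).

Relevant sets:
  FIRST(Y) = { 'c', 'f' }

P → Y f P: PREDICT = { 'c', 'f' }
  'f' is in predict set, so this production goes in M[P, 'f']
P → Y b x: PREDICT = { 'c', 'f' }
  'f' is in predict set, so this production goes in M[P, 'f']

M[P, 'f'] = P → Y f P, P → Y b x  (a multiply-defined cell — the grammar is not LL(1))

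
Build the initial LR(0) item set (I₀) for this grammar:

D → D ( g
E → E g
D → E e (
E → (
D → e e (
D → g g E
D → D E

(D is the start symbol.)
{ [D → . D ( g], [D → . D E], [D → . E e (], [D → . e e (], [D → . g g E], [D' → . D], [E → . (], [E → . E g] }

First, augment the grammar with D' → D
I₀ = CLOSURE({ [D' → . D] }):
  [D' → . D] has the dot before D: add [D → . D ( g], [D → . E e (], [D → . e e (], [D → . g g E], [D → . D E]
  [D → . E e (] has the dot before E: add [E → . E g], [E → . (]
No further items can be added.

I₀ = { [D → . D ( g], [D → . D E], [D → . E e (], [D → . e e (], [D → . g g E], [D' → . D], [E → . (], [E → . E g] }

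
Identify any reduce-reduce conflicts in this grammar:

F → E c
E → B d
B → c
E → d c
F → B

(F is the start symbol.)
Augment with F' → F and build the canonical LR(0) collection (I0 = CLOSURE({[F' → . F]}), then GOTO on every symbol after a dot until no new states appear). It has 9 states:
  I0: { [B → . c], [E → . B d], [E → . d c], [F → . B], [F → . E c], [F' → . F] }  — shift
  I1: { [E → B . d], [F → B .] }  — shift, reduce
  I2: { [F → E . c] }  — shift
  I3: { [F' → F .] }  — accept
  I4: { [B → c .] }  — reduce
  I5: { [E → d . c] }  — shift
  I6: { [E → d c .] }  — reduce
  I7: { [F → E c .] }  — reduce
  I8: { [E → B d .] }  — reduce

No state contains more than one complete item.

Answer: No reduce-reduce conflicts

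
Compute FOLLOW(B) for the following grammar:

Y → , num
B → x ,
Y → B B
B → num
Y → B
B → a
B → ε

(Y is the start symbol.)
{ $, 'a', 'num', 'x' }

To compute FOLLOW(B), find every occurrence of B on a right-hand side N → α B β: add FIRST(β) \ {ε}, and if β is empty or nullable also add FOLLOW(N). Iterate to a fixed point.

In Y → B B: B is followed by B, add FIRST(B) \ {ε} = { 'a', 'num', 'x' }
  B is nullable, so also add FOLLOW(Y)
In Y → B B: B is at the end, add FOLLOW(Y)
In Y → B: B is at the end, add FOLLOW(Y)

The FOLLOW sets referred to above (computed the same way, to a fixed point):
  FOLLOW(Y) = { $ }

Taking the union: FOLLOW(B) = { $, 'a', 'num', 'x' }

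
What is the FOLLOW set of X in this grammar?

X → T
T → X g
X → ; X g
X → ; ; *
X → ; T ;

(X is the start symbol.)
{ $, 'g' }

To compute FOLLOW(X), find every occurrence of X on a right-hand side N → α X β: add FIRST(β) \ {ε}, and if β is empty or nullable also add FOLLOW(N). Iterate to a fixed point.

X is the start symbol, so $ ∈ FOLLOW(X).
In T → X g: X is followed by g, add FIRST(g) \ {ε} = { 'g' }
In X → ; X g: X is followed by g, add FIRST(g) \ {ε} = { 'g' }

Taking the union: FOLLOW(X) = { $, 'g' }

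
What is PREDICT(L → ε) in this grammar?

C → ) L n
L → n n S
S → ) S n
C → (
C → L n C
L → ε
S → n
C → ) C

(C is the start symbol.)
PREDICT(L → ε) = (FIRST(RHS) \ {ε}) ∪ (FOLLOW(L) if ε ∈ FIRST(RHS), i.e. RHS ⇒* ε)
The right-hand side is ε (FIRST(ε) = { ε }), so the predict set is FOLLOW(L) = { 'n' }
PREDICT(L → ε) = { 'n' }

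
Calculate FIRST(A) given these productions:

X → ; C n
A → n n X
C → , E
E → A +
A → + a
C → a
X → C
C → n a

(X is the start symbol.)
From A → n n X:
  - n is a terminal: add 'n' and stop
From A → + a:
  - '+' is a terminal: add '+' and stop

Collecting: FIRST(A) = { '+', 'n' }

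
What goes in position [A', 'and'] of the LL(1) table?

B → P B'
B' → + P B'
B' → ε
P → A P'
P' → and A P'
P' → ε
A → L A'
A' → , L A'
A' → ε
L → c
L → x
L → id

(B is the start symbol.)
To find M[A', 'and'], we find productions for A' where 'and' is in the predict set (PREDICT(N → α) = (FIRST(α) \ {ε}) ∪ (FOLLOW(N) if α ⇒* ε)).

Relevant sets:
  FOLLOW(A') = { $, '+', 'and' }

A' → , L A': PREDICT = { ',' }
A' → ε: PREDICT = { $, '+', 'and' }
  'and' is in predict set, so this production goes in M[A', 'and']

M[A', 'and'] = A' → ε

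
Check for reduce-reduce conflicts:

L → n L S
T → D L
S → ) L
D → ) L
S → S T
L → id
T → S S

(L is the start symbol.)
Yes — I13: [D → ) L .] vs [S → ) L .]

A reduce-reduce conflict occurs when an LR(0) state has two complete items [A → α .] and [B → β .] — both call for a reduction, and with no lookahead the parser cannot choose between them.

Augment with L' → L and build the canonical LR(0) collection (I0 = CLOSURE({[L' → . L]}), then GOTO on every symbol after a dot until no new states appear). It has 15 states:
  I0: { [L → . id], [L → . n L S], [L' → . L] }  — shift
  I1: { [L' → L .] }  — accept
  I2: { [L → id .] }  — reduce
  I3: { [L → . id], [L → . n L S], [L → n . L S] }  — shift
  I4: { [L → n L . S], [S → . ) L], [S → . S T] }  — shift
  I5: { [L → . id], [L → . n L S], [S → ) . L] }  — shift
  I6: { [D → . ) L], [L → n L S .], [S → . ) L], [S → . S T], [S → S . T], [T → . D L], [T → . S S] }  — shift, reduce
  I7: { [D → ) . L], [L → . id], [L → . n L S], [S → ) . L] }  — shift
  I8: { [L → . id], [L → . n L S], [T → D . L] }  — shift
  I9: { [D → . ) L], [S → . ) L], [S → . S T], [S → S . T], [T → . D L], [T → . S S], [T → S . S] }  — shift
  I10: { [S → S T .] }  — reduce
  I11: { [D → . ) L], [S → . ) L], [S → . S T], [S → S . T], [T → . D L], [T → . S S], [T → S . S], [T → S S .] }  — shift, reduce
  I12: { [T → D L .] }  — reduce
  I13: { [D → ) L .], [S → ) L .] }  — 2 reduces
  I14: { [S → ) L .] }  — reduce

I13 contains complete items [D → ) L .], [S → ) L .] — reduce-reduce conflict.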